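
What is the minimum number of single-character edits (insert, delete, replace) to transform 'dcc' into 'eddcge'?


Building DP table for s1='dcc' (len 3) and s2='eddcge' (len 6):
       e  d  d  c  g  e
    0  1  2  3  4  5  6
  d 1  1  1  2  3  4  5
  c 2  2  2  2  2  3  4
  c 3  3  3  3  2  3  4
Edit distance = dp[3][6] = 4

4


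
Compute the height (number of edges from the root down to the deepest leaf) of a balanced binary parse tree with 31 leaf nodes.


In a balanced binary tree with n leaves the deepest leaf is ceil(log2(n)) edges below the root.
log2(31) = 4.9542
ceil(4.9542) = 5
height (edges) = 5

5


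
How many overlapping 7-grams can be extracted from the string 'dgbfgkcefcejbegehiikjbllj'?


String 'dgbfgkcefcejbegehiikjbllj' has length L = 25.
Number of overlapping n-grams = L - n + 1
Substituting: 25 - 7 + 1 = 19

19


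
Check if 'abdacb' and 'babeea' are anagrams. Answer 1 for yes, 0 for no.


Sort characters of 'abdacb': 'aabbcd'
Sort characters of 'babeea': 'aabbee'
Sorted forms differ -> they are NOT anagrams
Result: 0

0


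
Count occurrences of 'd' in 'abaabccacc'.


Scanning 'abaabccacc' for 'd':
  No matches found.
Total occurrences of 'd': 0

0


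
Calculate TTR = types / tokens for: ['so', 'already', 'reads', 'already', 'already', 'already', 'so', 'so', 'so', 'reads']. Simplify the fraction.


Tokens: 10
Unique types: ('already', 'reads', 'so') = 3
TTR = 3/10
Already in lowest terms.

3/10


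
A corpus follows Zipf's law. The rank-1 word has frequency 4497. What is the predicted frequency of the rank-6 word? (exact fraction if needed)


Zipf's law: freq(rank) = f1 / rank
f1 = 4497, rank = 6
freq = 4497 / 6
GCD(4497, 6) = 3
Simplified: 1499/2

1499/2


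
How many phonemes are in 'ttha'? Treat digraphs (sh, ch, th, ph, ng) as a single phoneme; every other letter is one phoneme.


Parsing 'ttha' greedily, digraphs first:
  't' -> consonant phoneme (phonemes so far: 1)
  'th' -> digraph (1 consonant phoneme) (phonemes so far: 2)
  'a' -> vowel phoneme (phonemes so far: 3)
Total phonemes: 3

3


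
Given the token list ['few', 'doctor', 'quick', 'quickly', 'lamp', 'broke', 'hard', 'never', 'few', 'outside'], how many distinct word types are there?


Listing all tokens and tracking unique types:
  Token 1: 'few' -> NEW (unique so far: 1)
  Token 2: 'doctor' -> NEW (unique so far: 2)
  Token 3: 'quick' -> NEW (unique so far: 3)
  Token 4: 'quickly' -> NEW (unique so far: 4)
  Token 5: 'lamp' -> NEW (unique so far: 5)
  Token 6: 'broke' -> NEW (unique so far: 6)
  Token 7: 'hard' -> NEW (unique so far: 7)
  Token 8: 'never' -> NEW (unique so far: 8)
  Token 9: 'few' -> duplicate (unique so far: 8)
  Token 10: 'outside' -> NEW (unique so far: 9)
Unique types: ('broke', 'doctor', 'few', 'hard', 'lamp', 'never', 'outside', 'quick', 'quickly')
Vocabulary size: 9

9


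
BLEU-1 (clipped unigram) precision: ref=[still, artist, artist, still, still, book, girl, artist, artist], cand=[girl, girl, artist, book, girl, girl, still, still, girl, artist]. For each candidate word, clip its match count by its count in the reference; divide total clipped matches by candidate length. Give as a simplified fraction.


Reference word counts: {'artist': 4, 'book': 1, 'girl': 1, 'still': 3}
Checking each candidate word (with clipping):
  'girl' -> in reference (ref count 1, used 1/1) -> match (matches: 1)
  'girl' -> ref count 1 already used up (1/1) -> clipped, no match (matches: 1)
  'artist' -> in reference (ref count 4, used 1/4) -> match (matches: 2)
  'book' -> in reference (ref count 1, used 1/1) -> match (matches: 3)
  'girl' -> ref count 1 already used up (1/1) -> clipped, no match (matches: 3)
  'girl' -> ref count 1 already used up (1/1) -> clipped, no match (matches: 3)
  'still' -> in reference (ref count 3, used 1/3) -> match (matches: 4)
  'still' -> in reference (ref count 3, used 2/3) -> match (matches: 5)
  'girl' -> ref count 1 already used up (1/1) -> clipped, no match (matches: 5)
  'artist' -> in reference (ref count 4, used 2/4) -> match (matches: 6)
Clipped matches: 6, Candidate length: 10
Precision = 6/10 = 3/5

3/5


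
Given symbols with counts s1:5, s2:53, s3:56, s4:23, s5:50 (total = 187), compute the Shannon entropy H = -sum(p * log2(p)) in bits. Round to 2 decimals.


Computing entropy H = -sum(p_i * log2(p_i)):
  s1: p = 5/187 = 0.0267, -p*log2(p) = 0.1397
  s2: p = 53/187 = 0.2834, -p*log2(p) = 0.5155
  s3: p = 56/187 = 0.2995, -p*log2(p) = 0.5209
  s4: p = 23/187 = 0.1230, -p*log2(p) = 0.3719
  s5: p = 50/187 = 0.2674, -p*log2(p) = 0.5088
H = sum of terms = 2.0568
Rounded to 2 decimals: 2.06

2.06


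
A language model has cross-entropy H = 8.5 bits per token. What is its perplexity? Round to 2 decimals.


Perplexity formula: PP = 2^H
H = 8.5
PP = 2^8.5
Decompose: 2^8.5 = 2^8 * 2^0.5 = 2^8 * sqrt(2)
2^8 = 256, sqrt(2) ~ 1.4142136
PP ~ 256 * 1.4142136 = 362.0386816
Rounded to 2 decimals: 362.04

362.04


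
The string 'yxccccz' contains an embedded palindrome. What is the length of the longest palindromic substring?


Scanning 'yxccccz' for palindromic substrings.
Substring at positions 2-5: 'cccc'.
Check: reverse('cccc') = 'cccc' -> palindrome confirmed.
Neighbouring characters ('x' / 'z') break symmetry, so it cannot extend further.
No longer palindromic substring exists; longest length = 4

4


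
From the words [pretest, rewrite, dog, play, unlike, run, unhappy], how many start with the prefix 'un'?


Checking each word for prefix 'un':
  'pretest' -> no (count: 0)
  'rewrite' -> no (count: 0)
  'dog' -> no (count: 0)
  'play' -> no (count: 0)
  'unlike' -> YES, starts with 'un' (count: 1)
  'run' -> no (count: 1)
  'unhappy' -> YES, starts with 'un' (count: 2)
Total with prefix 'un': 2

2


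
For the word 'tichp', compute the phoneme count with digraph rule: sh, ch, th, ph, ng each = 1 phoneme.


Parsing 'tichp' greedily, digraphs first:
  't' -> consonant phoneme (phonemes so far: 1)
  'i' -> vowel phoneme (phonemes so far: 2)
  'ch' -> digraph (1 consonant phoneme) (phonemes so far: 3)
  'p' -> consonant phoneme (phonemes so far: 4)
Total phonemes: 4

4


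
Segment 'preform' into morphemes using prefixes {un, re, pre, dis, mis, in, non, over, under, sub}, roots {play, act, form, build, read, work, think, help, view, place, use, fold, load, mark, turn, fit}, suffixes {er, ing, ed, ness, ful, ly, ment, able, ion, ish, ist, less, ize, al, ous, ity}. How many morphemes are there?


Segmenting 'preform' against the inventory:
  'pre' -> prefix (morpheme 1)
  'form' -> root (morpheme 2)
Total morphemes: 2

2


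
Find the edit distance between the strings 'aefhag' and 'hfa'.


Building DP table for s1='aefhag' (len 6) and s2='hfa' (len 3):
       h  f  a
    0  1  2  3
  a 1  1  2  2
  e 2  2  2  3
  f 3  3  2  3
  h 4  3  3  3
  a 5  4  4  3
  g 6  5  5  4
Edit distance = dp[6][3] = 4

4


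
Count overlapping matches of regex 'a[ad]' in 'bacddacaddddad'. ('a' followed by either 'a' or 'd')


Pattern: a[ad] means 'a' followed by either 'a' or 'd'.
Scanning 'bacddacaddddad' position-by-position:
  Pos 0: window 'ba' -> no
  Pos 1: window 'ac' -> no
  Pos 2: window 'cd' -> no
  Pos 3: window 'dd' -> no
  Pos 4: window 'da' -> no
  Pos 5: window 'ac' -> no
  Pos 6: window 'ca' -> no
  Pos 7: window 'ad' -> MATCH
  Pos 8: window 'dd' -> no
  Pos 9: window 'dd' -> no
  Pos 10: window 'dd' -> no
  Pos 11: window 'da' -> no
  Pos 12: window 'ad' -> MATCH
  Pos 13: window 'd' -> no
Total matches: 2

2


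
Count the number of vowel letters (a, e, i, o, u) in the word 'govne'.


Scanning each character of 'govne':
  Position 1: 'g' -> consonant (running count: 0)
  Position 2: 'o' -> vowel (running count: 1)
  Position 3: 'v' -> consonant (running count: 1)
  Position 4: 'n' -> consonant (running count: 1)
  Position 5: 'e' -> vowel (running count: 2)
Total vowels: 2

2


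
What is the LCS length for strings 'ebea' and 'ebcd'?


DP table for LCS of 'ebea' and 'ebcd':
       e  b  c  d
    0  0  0  0  0
  e 0  1  1  1  1
  b 0  1  2  2  2
  e 0  1  2  2  2
  a 0  1  2  2  2
LCS: 'eb'
LCS length = 2

2


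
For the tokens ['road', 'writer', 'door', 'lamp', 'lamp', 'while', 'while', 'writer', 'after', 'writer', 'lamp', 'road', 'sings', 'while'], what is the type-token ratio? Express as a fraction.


Tokens: 14
Unique types: ('after', 'door', 'lamp', 'road', 'sings', 'while', 'writer') = 7
TTR = 7/14
Simplify: divide both by 7 -> 1/2
TTR = 1/2

1/2


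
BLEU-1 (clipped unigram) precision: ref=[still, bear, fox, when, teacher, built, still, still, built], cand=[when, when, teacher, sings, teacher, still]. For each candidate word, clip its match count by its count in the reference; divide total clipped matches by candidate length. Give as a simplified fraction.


Reference word counts: {'bear': 1, 'built': 2, 'fox': 1, 'still': 3, 'teacher': 1, 'when': 1}
Checking each candidate word (with clipping):
  'when' -> in reference (ref count 1, used 1/1) -> match (matches: 1)
  'when' -> ref count 1 already used up (1/1) -> clipped, no match (matches: 1)
  'teacher' -> in reference (ref count 1, used 1/1) -> match (matches: 2)
  'sings' -> not in reference -> no match (matches: 2)
  'teacher' -> ref count 1 already used up (1/1) -> clipped, no match (matches: 2)
  'still' -> in reference (ref count 3, used 1/3) -> match (matches: 3)
Clipped matches: 3, Candidate length: 6
Precision = 3/6 = 1/2

1/2


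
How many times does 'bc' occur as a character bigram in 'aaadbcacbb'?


Scanning 'aaadbcacbb' for bigram 'bc':
  Position 0: 'aa' -> no
  Position 1: 'aa' -> no
  Position 2: 'ad' -> no
  Position 3: 'db' -> no
  Position 4: 'bc' -> MATCH
  Position 5: 'ca' -> no
  Position 6: 'ac' -> no
  Position 7: 'cb' -> no
  Position 8: 'bb' -> no
Total matches: 1

1


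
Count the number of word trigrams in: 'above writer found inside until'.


Word trigrams from [5] words:
  Trigram 1: (above writer found)
  Trigram 2: (writer found inside)
  Trigram 3: (found inside until)
Total word trigrams: 5 - 2 = 3

3


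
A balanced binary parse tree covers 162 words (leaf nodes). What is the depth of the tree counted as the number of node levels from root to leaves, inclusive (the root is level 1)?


In a balanced binary tree with n leaves the deepest leaf is ceil(log2(n)) edges below the root,
so counting node levels inclusive of root and leaves gives ceil(log2(n)) + 1 levels.
log2(162) = 7.3399
ceil(7.3399) = 8
levels = 8 + 1 = 9

9


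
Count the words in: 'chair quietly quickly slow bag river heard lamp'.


Counting words by splitting on spaces:
  Word 1: 'chair'
  Word 2: 'quietly'
  Word 3: 'quickly'
  Word 4: 'slow'
  Word 5: 'bag'
  Word 6: 'river'
  Word 7: 'heard'
  Word 8: 'lamp'
Total words: 8

8


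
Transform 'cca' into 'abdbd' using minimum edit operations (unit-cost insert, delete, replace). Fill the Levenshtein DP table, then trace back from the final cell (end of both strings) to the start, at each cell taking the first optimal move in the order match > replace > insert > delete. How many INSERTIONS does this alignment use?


Edit distance = 5. Backtracking from cell (3, 5) with preference match > replace > insert > delete,
then listing the resulting alignment 'cca' -> 'abdbd' left to right:
  Step 1: insert 'a' [insertion #1]
  Step 2: insert 'b' [insertion #2]
  Step 3: replace c->d
  Step 4: replace c->b
  Step 5: replace a->d
Total insertions: 2

2


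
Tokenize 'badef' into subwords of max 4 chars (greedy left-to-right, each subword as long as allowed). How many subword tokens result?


'badef' has 5 characters.
Chunking with max size 4:
  Chunk 1: 'bade' (positions 0-3)
  Chunk 2: 'f' (positions 4-4)
Total chunks: ceil(5 / 4) = 2

2


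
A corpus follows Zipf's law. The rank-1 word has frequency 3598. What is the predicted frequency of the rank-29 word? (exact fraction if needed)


Zipf's law: freq(rank) = f1 / rank
f1 = 3598, rank = 29
freq = 3598 / 29
GCD(3598, 29) = 1
Simplified: 3598/29

3598/29


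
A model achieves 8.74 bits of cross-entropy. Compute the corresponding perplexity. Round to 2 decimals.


Perplexity formula: PP = 2^H
H = 8.74
PP = 2^8.74
Decompose: 2^8.74 = 2^8 * 2^0.74
2^8 = 256, 2^0.74 ~ 1.6701758
PP ~ 256 * 1.6701758 = 427.5650048
Rounded to 2 decimals: 427.57

427.57


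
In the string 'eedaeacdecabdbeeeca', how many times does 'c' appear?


Scanning 'eedaeacdecabdbeeeca' for 'c':
  Position 6: 'c' -> MATCH (count: 1)
  Position 9: 'c' -> MATCH (count: 2)
  Position 17: 'c' -> MATCH (count: 3)
Total occurrences of 'c': 3

3


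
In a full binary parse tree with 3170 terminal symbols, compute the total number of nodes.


Leaf nodes (terminals): 3170
Internal nodes = n - 1 = 3170 - 1 = 3169
Total = leaves + internal = 3170 + 3169 = 6339

6339


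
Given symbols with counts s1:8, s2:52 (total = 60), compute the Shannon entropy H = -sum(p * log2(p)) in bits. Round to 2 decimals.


Computing entropy H = -sum(p_i * log2(p_i)):
  s1: p = 8/60 = 0.1333, -p*log2(p) = 0.3876
  s2: p = 52/60 = 0.8667, -p*log2(p) = 0.1789
H = sum of terms = 0.5665
Rounded to 2 decimals: 0.57

0.57


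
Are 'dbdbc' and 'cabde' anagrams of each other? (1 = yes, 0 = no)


Sort characters of 'dbdbc': 'bbcdd'
Sort characters of 'cabde': 'abcde'
Sorted forms differ -> they are NOT anagrams
Result: 0

0


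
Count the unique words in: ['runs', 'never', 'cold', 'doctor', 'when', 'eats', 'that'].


Listing all tokens and tracking unique types:
  Token 1: 'runs' -> NEW (unique so far: 1)
  Token 2: 'never' -> NEW (unique so far: 2)
  Token 3: 'cold' -> NEW (unique so far: 3)
  Token 4: 'doctor' -> NEW (unique so far: 4)
  Token 5: 'when' -> NEW (unique so far: 5)
  Token 6: 'eats' -> NEW (unique so far: 6)
  Token 7: 'that' -> NEW (unique so far: 7)
Unique types: ('cold', 'doctor', 'eats', 'never', 'runs', 'that', 'when')
Vocabulary size: 7

7


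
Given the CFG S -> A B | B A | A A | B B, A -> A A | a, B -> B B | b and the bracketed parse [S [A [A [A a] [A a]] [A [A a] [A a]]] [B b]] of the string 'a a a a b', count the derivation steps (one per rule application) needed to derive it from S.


Every bracketed nonterminal node [X ...] in the tree is produced by exactly one rule application.
Reading the tree off as a leftmost derivation:
  Step 1: S  =>  A B   (applied S -> A B)
  Step 2: A B  =>  A A B   (applied A -> A A)
  Step 3: A A B  =>  A A A B   (applied A -> A A)
  Step 4: A A A B  =>  a A A B   (applied A -> a)
  Step 5: a A A B  =>  a a A B   (applied A -> a)
  Step 6: a a A B  =>  a a A A B   (applied A -> A A)
  Step 7: a a A A B  =>  a a a A B   (applied A -> a)
  Step 8: a a a A B  =>  a a a a B   (applied A -> a)
  Step 9: a a a a B  =>  a a a a b   (applied B -> b)
Final yield: a a a a b
Total rewrite steps: 9

9


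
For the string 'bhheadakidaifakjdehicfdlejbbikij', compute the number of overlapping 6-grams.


String 'bhheadakidaifakjdehicfdlejbbikij' has length L = 32.
Number of overlapping n-grams = L - n + 1
Substituting: 32 - 6 + 1 = 27

27


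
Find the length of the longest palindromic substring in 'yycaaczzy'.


Scanning 'yycaaczzy' for palindromic substrings.
Substring at positions 2-5: 'caac'.
Check: reverse('caac') = 'caac' -> palindrome confirmed.
Neighbouring characters ('y' / 'z') break symmetry, so it cannot extend further.
No longer palindromic substring exists; longest length = 4

4


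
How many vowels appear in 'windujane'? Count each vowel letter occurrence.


Scanning each character of 'windujane':
  Position 1: 'w' -> consonant (running count: 0)
  Position 2: 'i' -> vowel (running count: 1)
  Position 3: 'n' -> consonant (running count: 1)
  Position 4: 'd' -> consonant (running count: 1)
  Position 5: 'u' -> vowel (running count: 2)
  Position 6: 'j' -> consonant (running count: 2)
  Position 7: 'a' -> vowel (running count: 3)
  Position 8: 'n' -> consonant (running count: 3)
  Position 9: 'e' -> vowel (running count: 4)
Total vowels: 4

4


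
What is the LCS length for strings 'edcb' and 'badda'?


DP table for LCS of 'edcb' and 'badda':
       b  a  d  d  a
    0  0  0  0  0  0
  e 0  0  0  0  0  0
  d 0  0  0  1  1  1
  c 0  0  0  1  1  1
  b 0  1  1  1  1  1
LCS: 'd'
LCS length = 1

1


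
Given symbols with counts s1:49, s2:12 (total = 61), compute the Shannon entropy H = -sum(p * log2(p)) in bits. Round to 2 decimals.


Computing entropy H = -sum(p_i * log2(p_i)):
  s1: p = 49/61 = 0.8033, -p*log2(p) = 0.2539
  s2: p = 12/61 = 0.1967, -p*log2(p) = 0.4615
H = sum of terms = 0.7154
Rounded to 2 decimals: 0.72

0.72


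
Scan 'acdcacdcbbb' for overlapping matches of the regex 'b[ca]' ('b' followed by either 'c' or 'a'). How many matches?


Pattern: b[ca] means 'b' followed by either 'c' or 'a'.
Scanning 'acdcacdcbbb' position-by-position:
  Pos 0: window 'ac' -> no
  Pos 1: window 'cd' -> no
  Pos 2: window 'dc' -> no
  Pos 3: window 'ca' -> no
  Pos 4: window 'ac' -> no
  Pos 5: window 'cd' -> no
  Pos 6: window 'dc' -> no
  Pos 7: window 'cb' -> no
  Pos 8: window 'bb' -> no
  Pos 9: window 'bb' -> no
  Pos 10: window 'b' -> no
Total matches: 0

0


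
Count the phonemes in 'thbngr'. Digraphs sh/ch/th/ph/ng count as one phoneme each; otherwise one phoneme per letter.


Parsing 'thbngr' greedily, digraphs first:
  'th' -> digraph (1 consonant phoneme) (phonemes so far: 1)
  'b' -> consonant phoneme (phonemes so far: 2)
  'ng' -> digraph (1 consonant phoneme) (phonemes so far: 3)
  'r' -> consonant phoneme (phonemes so far: 4)
Total phonemes: 4

4


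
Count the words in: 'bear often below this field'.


Counting words by splitting on spaces:
  Word 1: 'bear'
  Word 2: 'often'
  Word 3: 'below'
  Word 4: 'this'
  Word 5: 'field'
Total words: 5

5


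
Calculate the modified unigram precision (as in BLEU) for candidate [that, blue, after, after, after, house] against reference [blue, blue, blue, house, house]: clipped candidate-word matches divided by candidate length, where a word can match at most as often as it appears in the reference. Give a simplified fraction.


Reference word counts: {'blue': 3, 'house': 2}
Checking each candidate word (with clipping):
  'that' -> not in reference -> no match (matches: 0)
  'blue' -> in reference (ref count 3, used 1/3) -> match (matches: 1)
  'after' -> not in reference -> no match (matches: 1)
  'after' -> not in reference -> no match (matches: 1)
  'after' -> not in reference -> no match (matches: 1)
  'house' -> in reference (ref count 2, used 1/2) -> match (matches: 2)
Clipped matches: 2, Candidate length: 6
Precision = 2/6 = 1/3

1/3


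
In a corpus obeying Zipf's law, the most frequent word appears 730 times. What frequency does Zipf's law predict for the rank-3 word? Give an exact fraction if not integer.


Zipf's law: freq(rank) = f1 / rank
f1 = 730, rank = 3
freq = 730 / 3
GCD(730, 3) = 1
Simplified: 730/3

730/3


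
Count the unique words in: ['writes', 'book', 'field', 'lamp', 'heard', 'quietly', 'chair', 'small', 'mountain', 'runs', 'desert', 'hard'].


Listing all tokens and tracking unique types:
  Token 1: 'writes' -> NEW (unique so far: 1)
  Token 2: 'book' -> NEW (unique so far: 2)
  Token 3: 'field' -> NEW (unique so far: 3)
  Token 4: 'lamp' -> NEW (unique so far: 4)
  Token 5: 'heard' -> NEW (unique so far: 5)
  Token 6: 'quietly' -> NEW (unique so far: 6)
  Token 7: 'chair' -> NEW (unique so far: 7)
  Token 8: 'small' -> NEW (unique so far: 8)
  Token 9: 'mountain' -> NEW (unique so far: 9)
  Token 10: 'runs' -> NEW (unique so far: 10)
  Token 11: 'desert' -> NEW (unique so far: 11)
  Token 12: 'hard' -> NEW (unique so far: 12)
Unique types: ('book', 'chair', 'desert', 'field', 'hard', 'heard', 'lamp', 'mountain', 'quietly', 'runs', 'small', 'writes')
Vocabulary size: 12

12


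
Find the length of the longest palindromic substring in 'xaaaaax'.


Scanning 'xaaaaax' for palindromic substrings.
Substring at positions 0-6: 'xaaaaax'.
Check: reverse('xaaaaax') = 'xaaaaax' -> palindrome confirmed.
No longer palindromic substring exists; longest length = 7

7


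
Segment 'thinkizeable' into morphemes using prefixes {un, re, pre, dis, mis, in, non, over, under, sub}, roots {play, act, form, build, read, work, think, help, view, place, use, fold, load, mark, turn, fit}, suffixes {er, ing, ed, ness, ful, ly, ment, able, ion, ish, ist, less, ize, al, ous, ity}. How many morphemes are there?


Segmenting 'thinkizeable' against the inventory:
  'think' -> root (morpheme 1)
  'ize' -> suffix (morpheme 2)
  'able' -> suffix (morpheme 3)
Total morphemes: 3

3


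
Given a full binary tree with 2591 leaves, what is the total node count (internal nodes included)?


Leaf nodes (terminals): 2591
Internal nodes = n - 1 = 2591 - 1 = 2590
Total = leaves + internal = 2591 + 2590 = 5181

5181


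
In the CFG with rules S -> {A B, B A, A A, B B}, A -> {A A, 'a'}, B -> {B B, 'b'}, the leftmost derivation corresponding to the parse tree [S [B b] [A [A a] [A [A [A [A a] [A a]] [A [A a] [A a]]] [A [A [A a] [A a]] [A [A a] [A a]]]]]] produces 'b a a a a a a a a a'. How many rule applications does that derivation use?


Every bracketed nonterminal node [X ...] in the tree is produced by exactly one rule application.
Reading the tree off as a leftmost derivation:
  Step 1: S  =>  B A   (applied S -> B A)
  Step 2: B A  =>  b A   (applied B -> b)
  Step 3: b A  =>  b A A   (applied A -> A A)
  Step 4: b A A  =>  b a A   (applied A -> a)
  Step 5: b a A  =>  b a A A   (applied A -> A A)
  Step 6: b a A A  =>  b a A A A   (applied A -> A A)
  Step 7: b a A A A  =>  b a A A A A   (applied A -> A A)
  Step 8: b a A A A A  =>  b a a A A A   (applied A -> a)
  Step 9: b a a A A A  =>  b a a a A A   (applied A -> a)
  Step 10: b a a a A A  =>  b a a a A A A   (applied A -> A A)
  Step 11: b a a a A A A  =>  b a a a a A A   (applied A -> a)
  Step 12: b a a a a A A  =>  b a a a a a A   (applied A -> a)
  Step 13: b a a a a a A  =>  b a a a a a A A   (applied A -> A A)
  Step 14: b a a a a a A A  =>  b a a a a a A A A   (applied A -> A A)
  Step 15: b a a a a a A A A  =>  b a a a a a a A A   (applied A -> a)
  Step 16: b a a a a a a A A  =>  b a a a a a a a A   (applied A -> a)
  Step 17: b a a a a a a a A  =>  b a a a a a a a A A   (applied A -> A A)
  Step 18: b a a a a a a a A A  =>  b a a a a a a a a A   (applied A -> a)
  Step 19: b a a a a a a a a A  =>  b a a a a a a a a a   (applied A -> a)
Final yield: b a a a a a a a a a
Total rewrite steps: 19

19


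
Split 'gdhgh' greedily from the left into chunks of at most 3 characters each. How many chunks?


'gdhgh' has 5 characters.
Chunking with max size 3:
  Chunk 1: 'gdh' (positions 0-2)
  Chunk 2: 'gh' (positions 3-4)
Total chunks: ceil(5 / 3) = 2

2


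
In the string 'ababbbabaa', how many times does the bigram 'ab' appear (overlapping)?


Scanning 'ababbbabaa' for bigram 'ab':
  Position 0: 'ab' -> MATCH
  Position 1: 'ba' -> no
  Position 2: 'ab' -> MATCH
  Position 3: 'bb' -> no
  Position 4: 'bb' -> no
  Position 5: 'ba' -> no
  Position 6: 'ab' -> MATCH
  Position 7: 'ba' -> no
  Position 8: 'aa' -> no
Total matches: 3

3


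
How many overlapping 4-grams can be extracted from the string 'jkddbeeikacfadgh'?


String 'jkddbeeikacfadgh' has length L = 16.
Number of overlapping n-grams = L - n + 1
Substituting: 16 - 4 + 1 = 13

13


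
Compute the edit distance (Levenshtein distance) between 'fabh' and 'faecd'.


Building DP table for s1='fabh' (len 4) and s2='faecd' (len 5):
       f  a  e  c  d
    0  1  2  3  4  5
  f 1  0  1  2  3  4
  a 2  1  0  1  2  3
  b 3  2  1  1  2  3
  h 4  3  2  2  2  3
Edit distance = dp[4][5] = 3

3


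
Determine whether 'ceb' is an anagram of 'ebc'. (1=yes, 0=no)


Sort characters of 'ceb': 'bce'
Sort characters of 'ebc': 'bce'
Sorted forms match -> they ARE anagrams
Result: 1

1


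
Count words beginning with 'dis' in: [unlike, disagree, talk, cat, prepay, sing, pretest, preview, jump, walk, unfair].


Checking each word for prefix 'dis':
  'unlike' -> no (count: 0)
  'disagree' -> YES, starts with 'dis' (count: 1)
  'talk' -> no (count: 1)
  'cat' -> no (count: 1)
  'prepay' -> no (count: 1)
  'sing' -> no (count: 1)
  'pretest' -> no (count: 1)
  'preview' -> no (count: 1)
  'jump' -> no (count: 1)
  'walk' -> no (count: 1)
  'unfair' -> no (count: 1)
Total with prefix 'dis': 1

1


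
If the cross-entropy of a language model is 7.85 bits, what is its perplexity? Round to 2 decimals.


Perplexity formula: PP = 2^H
H = 7.85
PP = 2^7.85
Decompose: 2^7.85 = 2^7 * 2^0.85
2^7 = 128, 2^0.85 ~ 1.8025009
PP ~ 128 * 1.8025009 = 230.7201152
Rounded to 2 decimals: 230.72

230.72


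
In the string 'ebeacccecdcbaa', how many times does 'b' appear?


Scanning 'ebeacccecdcbaa' for 'b':
  Position 1: 'b' -> MATCH (count: 1)
  Position 11: 'b' -> MATCH (count: 2)
Total occurrences of 'b': 2

2


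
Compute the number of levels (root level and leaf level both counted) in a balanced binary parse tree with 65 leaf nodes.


In a balanced binary tree with n leaves the deepest leaf is ceil(log2(n)) edges below the root,
so counting node levels inclusive of root and leaves gives ceil(log2(n)) + 1 levels.
log2(65) = 6.0224
ceil(6.0224) = 7
levels = 7 + 1 = 8

8


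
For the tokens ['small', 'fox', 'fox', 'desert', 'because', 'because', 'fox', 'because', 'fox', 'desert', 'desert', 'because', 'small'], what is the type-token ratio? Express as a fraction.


Tokens: 13
Unique types: ('because', 'desert', 'fox', 'small') = 4
TTR = 4/13
Already in lowest terms.

4/13


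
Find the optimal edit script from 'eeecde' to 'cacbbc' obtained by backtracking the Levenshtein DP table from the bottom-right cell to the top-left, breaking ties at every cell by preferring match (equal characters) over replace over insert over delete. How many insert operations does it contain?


Edit distance = 6. Backtracking from cell (6, 6) with preference match > replace > insert > delete,
then listing the resulting alignment 'eeecde' -> 'cacbbc' left to right:
  Step 1: replace e->c
  Step 2: replace e->a
  Step 3: replace e->c
  Step 4: replace c->b
  Step 5: replace d->b
  Step 6: replace e->c
Total insertions: 0

0


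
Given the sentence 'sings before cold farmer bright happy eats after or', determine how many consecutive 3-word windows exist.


Word trigrams from [9] words:
  Trigram 1: (sings before cold)
  Trigram 2: (before cold farmer)
  Trigram 3: (cold farmer bright)
  Trigram 4: (farmer bright happy)
  Trigram 5: (bright happy eats)
  Trigram 6: (happy eats after)
  Trigram 7: (eats after or)
Total word trigrams: 9 - 2 = 7

7


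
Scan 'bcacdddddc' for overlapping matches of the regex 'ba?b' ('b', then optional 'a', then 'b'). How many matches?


Pattern: ba?b means 'b', then optional 'a', then 'b'.
Scanning 'bcacdddddc' position-by-position:
  Pos 0: window 'bca' -> no
  Pos 1: window 'cac' -> no
  Pos 2: window 'acd' -> no
  Pos 3: window 'cdd' -> no
  Pos 4: window 'ddd' -> no
  Pos 5: window 'ddd' -> no
  Pos 6: window 'ddd' -> no
  Pos 7: window 'ddc' -> no
  Pos 8: window 'dc' -> no
  Pos 9: window 'c' -> no
Total matches: 0

0


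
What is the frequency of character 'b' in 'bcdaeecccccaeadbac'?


Scanning 'bcdaeecccccaeadbac' for 'b':
  Position 0: 'b' -> MATCH (count: 1)
  Position 15: 'b' -> MATCH (count: 2)
Total occurrences of 'b': 2

2


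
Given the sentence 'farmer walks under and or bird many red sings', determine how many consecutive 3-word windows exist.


Word trigrams from [9] words:
  Trigram 1: (farmer walks under)
  Trigram 2: (walks under and)
  Trigram 3: (under and or)
  Trigram 4: (and or bird)
  Trigram 5: (or bird many)
  Trigram 6: (bird many red)
  Trigram 7: (many red sings)
Total word trigrams: 9 - 2 = 7

7


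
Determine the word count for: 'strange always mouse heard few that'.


Counting words by splitting on spaces:
  Word 1: 'strange'
  Word 2: 'always'
  Word 3: 'mouse'
  Word 4: 'heard'
  Word 5: 'few'
  Word 6: 'that'
Total words: 6

6


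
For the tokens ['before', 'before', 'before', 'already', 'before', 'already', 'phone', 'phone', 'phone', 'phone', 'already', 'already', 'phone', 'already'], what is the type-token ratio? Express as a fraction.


Tokens: 14
Unique types: ('already', 'before', 'phone') = 3
TTR = 3/14
Already in lowest terms.

3/14


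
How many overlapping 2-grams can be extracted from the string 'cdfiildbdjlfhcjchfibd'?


String 'cdfiildbdjlfhcjchfibd' has length L = 21.
Number of overlapping n-grams = L - n + 1
Substituting: 21 - 2 + 1 = 20

20


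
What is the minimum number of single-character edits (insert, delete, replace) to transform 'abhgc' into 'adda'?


Building DP table for s1='abhgc' (len 5) and s2='adda' (len 4):
       a  d  d  a
    0  1  2  3  4
  a 1  0  1  2  3
  b 2  1  1  2  3
  h 3  2  2  2  3
  g 4  3  3  3  3
  c 5  4  4  4  4
Edit distance = dp[5][4] = 4

4


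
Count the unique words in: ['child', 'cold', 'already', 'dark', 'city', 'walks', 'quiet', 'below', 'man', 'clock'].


Listing all tokens and tracking unique types:
  Token 1: 'child' -> NEW (unique so far: 1)
  Token 2: 'cold' -> NEW (unique so far: 2)
  Token 3: 'already' -> NEW (unique so far: 3)
  Token 4: 'dark' -> NEW (unique so far: 4)
  Token 5: 'city' -> NEW (unique so far: 5)
  Token 6: 'walks' -> NEW (unique so far: 6)
  Token 7: 'quiet' -> NEW (unique so far: 7)
  Token 8: 'below' -> NEW (unique so far: 8)
  Token 9: 'man' -> NEW (unique so far: 9)
  Token 10: 'clock' -> NEW (unique so far: 10)
Unique types: ('already', 'below', 'child', 'city', 'clock', 'cold', 'dark', 'man', 'quiet', 'walks')
Vocabulary size: 10

10


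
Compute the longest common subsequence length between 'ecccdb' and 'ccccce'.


DP table for LCS of 'ecccdb' and 'ccccce':
       c  c  c  c  c  e
    0  0  0  0  0  0  0
  e 0  0  0  0  0  0  1
  c 0  1  1  1  1  1  1
  c 0  1  2  2  2  2  2
  c 0  1  2  3  3  3  3
  d 0  1  2  3  3  3  3
  b 0  1  2  3  3  3  3
LCS: 'ccc'
LCS length = 3

3


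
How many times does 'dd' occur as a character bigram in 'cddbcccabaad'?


Scanning 'cddbcccabaad' for bigram 'dd':
  Position 0: 'cd' -> no
  Position 1: 'dd' -> MATCH
  Position 2: 'db' -> no
  Position 3: 'bc' -> no
  Position 4: 'cc' -> no
  Position 5: 'cc' -> no
  Position 6: 'ca' -> no
  Position 7: 'ab' -> no
  Position 8: 'ba' -> no
  Position 9: 'aa' -> no
  Position 10: 'ad' -> no
Total matches: 1

1


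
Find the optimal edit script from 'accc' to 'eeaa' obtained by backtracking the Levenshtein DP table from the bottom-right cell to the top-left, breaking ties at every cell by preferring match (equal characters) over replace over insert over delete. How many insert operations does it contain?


Edit distance = 4. Backtracking from cell (4, 4) with preference match > replace > insert > delete,
then listing the resulting alignment 'accc' -> 'eeaa' left to right:
  Step 1: replace a->e
  Step 2: replace c->e
  Step 3: replace c->a
  Step 4: replace c->a
Total insertions: 0

0


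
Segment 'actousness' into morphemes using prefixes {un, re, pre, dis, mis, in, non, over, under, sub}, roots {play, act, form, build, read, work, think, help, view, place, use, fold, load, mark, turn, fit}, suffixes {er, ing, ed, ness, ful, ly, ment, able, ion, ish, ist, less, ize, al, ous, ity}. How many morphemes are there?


Segmenting 'actousness' against the inventory:
  'act' -> root (morpheme 1)
  'ous' -> suffix (morpheme 2)
  'ness' -> suffix (morpheme 3)
Total morphemes: 3

3


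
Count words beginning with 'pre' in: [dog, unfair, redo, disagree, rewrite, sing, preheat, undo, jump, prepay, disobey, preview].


Checking each word for prefix 'pre':
  'dog' -> no (count: 0)
  'unfair' -> no (count: 0)
  'redo' -> no (count: 0)
  'disagree' -> no (count: 0)
  'rewrite' -> no (count: 0)
  'sing' -> no (count: 0)
  'preheat' -> YES, starts with 'pre' (count: 1)
  'undo' -> no (count: 1)
  'jump' -> no (count: 1)
  'prepay' -> YES, starts with 'pre' (count: 2)
  'disobey' -> no (count: 2)
  'preview' -> YES, starts with 'pre' (count: 3)
Total with prefix 'pre': 3

3


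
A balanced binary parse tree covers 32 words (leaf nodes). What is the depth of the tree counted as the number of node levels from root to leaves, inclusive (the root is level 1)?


In a balanced binary tree with n leaves the deepest leaf is ceil(log2(n)) edges below the root,
so counting node levels inclusive of root and leaves gives ceil(log2(n)) + 1 levels.
log2(32) = 5.0000
ceil(5.0000) = 5
levels = 5 + 1 = 6

6


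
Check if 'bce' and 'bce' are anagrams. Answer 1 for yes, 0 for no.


Sort characters of 'bce': 'bce'
Sort characters of 'bce': 'bce'
Sorted forms match -> they ARE anagrams
Result: 1

1


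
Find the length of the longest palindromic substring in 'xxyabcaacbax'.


Scanning 'xxyabcaacbax' for palindromic substrings.
Substring at positions 3-10: 'abcaacba'.
Check: reverse('abcaacba') = 'abcaacba' -> palindrome confirmed.
Neighbouring characters ('y' / 'x') break symmetry, so it cannot extend further.
No longer palindromic substring exists; longest length = 8

8


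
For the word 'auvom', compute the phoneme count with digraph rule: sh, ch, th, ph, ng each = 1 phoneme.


Parsing 'auvom' greedily, digraphs first:
  'a' -> vowel phoneme (phonemes so far: 1)
  'u' -> vowel phoneme (phonemes so far: 2)
  'v' -> consonant phoneme (phonemes so far: 3)
  'o' -> vowel phoneme (phonemes so far: 4)
  'm' -> consonant phoneme (phonemes so far: 5)
Total phonemes: 5

5


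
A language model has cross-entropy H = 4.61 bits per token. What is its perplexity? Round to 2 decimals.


Perplexity formula: PP = 2^H
H = 4.61
PP = 2^4.61
Decompose: 2^4.61 = 2^4 * 2^0.61
2^4 = 16, 2^0.61 ~ 1.5262592
PP ~ 16 * 1.5262592 = 24.4201472
Rounded to 2 decimals: 24.42

24.42


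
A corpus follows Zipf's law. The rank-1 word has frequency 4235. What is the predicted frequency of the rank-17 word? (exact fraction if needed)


Zipf's law: freq(rank) = f1 / rank
f1 = 4235, rank = 17
freq = 4235 / 17
GCD(4235, 17) = 1
Simplified: 4235/17

4235/17


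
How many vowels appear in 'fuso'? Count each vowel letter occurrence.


Scanning each character of 'fuso':
  Position 1: 'f' -> consonant (running count: 0)
  Position 2: 'u' -> vowel (running count: 1)
  Position 3: 's' -> consonant (running count: 1)
  Position 4: 'o' -> vowel (running count: 2)
Total vowels: 2

2


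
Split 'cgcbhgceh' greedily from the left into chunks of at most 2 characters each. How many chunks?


'cgcbhgceh' has 9 characters.
Chunking with max size 2:
  Chunk 1: 'cg' (positions 0-1)
  Chunk 2: 'cb' (positions 2-3)
  Chunk 3: 'hg' (positions 4-5)
  Chunk 4: 'ce' (positions 6-7)
  Chunk 5: 'h' (positions 8-8)
Total chunks: ceil(9 / 2) = 5

5


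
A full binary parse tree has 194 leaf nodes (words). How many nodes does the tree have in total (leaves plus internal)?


Leaf nodes (terminals): 194
Internal nodes = n - 1 = 194 - 1 = 193
Total = leaves + internal = 194 + 193 = 387

387


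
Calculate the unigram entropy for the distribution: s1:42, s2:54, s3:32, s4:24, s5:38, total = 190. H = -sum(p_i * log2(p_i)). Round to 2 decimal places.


Computing entropy H = -sum(p_i * log2(p_i)):
  s1: p = 42/190 = 0.2211, -p*log2(p) = 0.4814
  s2: p = 54/190 = 0.2842, -p*log2(p) = 0.5158
  s3: p = 32/190 = 0.1684, -p*log2(p) = 0.4328
  s4: p = 24/190 = 0.1263, -p*log2(p) = 0.3770
  s5: p = 38/190 = 0.2000, -p*log2(p) = 0.4644
H = sum of terms = 2.2714
Rounded to 2 decimals: 2.27

2.27


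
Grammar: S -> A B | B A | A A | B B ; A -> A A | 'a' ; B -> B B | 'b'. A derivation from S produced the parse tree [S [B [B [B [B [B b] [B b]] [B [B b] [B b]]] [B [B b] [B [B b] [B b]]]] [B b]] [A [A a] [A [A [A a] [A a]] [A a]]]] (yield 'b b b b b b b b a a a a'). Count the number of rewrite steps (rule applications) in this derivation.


Every bracketed nonterminal node [X ...] in the tree is produced by exactly one rule application.
Reading the tree off as a leftmost derivation:
  Step 1: S  =>  B A   (applied S -> B A)
  Step 2: B A  =>  B B A   (applied B -> B B)
  Step 3: B B A  =>  B B B A   (applied B -> B B)
  Step 4: B B B A  =>  B B B B A   (applied B -> B B)
  Step 5: B B B B A  =>  B B B B B A   (applied B -> B B)
  Step 6: B B B B B A  =>  b B B B B A   (applied B -> b)
  Step 7: b B B B B A  =>  b b B B B A   (applied B -> b)
  Step 8: b b B B B A  =>  b b B B B B A   (applied B -> B B)
  Step 9: b b B B B B A  =>  b b b B B B A   (applied B -> b)
  Step 10: b b b B B B A  =>  b b b b B B A   (applied B -> b)
  Step 11: b b b b B B A  =>  b b b b B B B A   (applied B -> B B)
  Step 12: b b b b B B B A  =>  b b b b b B B A   (applied B -> b)
  Step 13: b b b b b B B A  =>  b b b b b B B B A   (applied B -> B B)
  Step 14: b b b b b B B B A  =>  b b b b b b B B A   (applied B -> b)
  Step 15: b b b b b b B B A  =>  b b b b b b b B A   (applied B -> b)
  Step 16: b b b b b b b B A  =>  b b b b b b b b A   (applied B -> b)
  Step 17: b b b b b b b b A  =>  b b b b b b b b A A   (applied A -> A A)
  Step 18: b b b b b b b b A A  =>  b b b b b b b b a A   (applied A -> a)
  Step 19: b b b b b b b b a A  =>  b b b b b b b b a A A   (applied A -> A A)
  Step 20: b b b b b b b b a A A  =>  b b b b b b b b a A A A   (applied A -> A A)
  Step 21: b b b b b b b b a A A A  =>  b b b b b b b b a a A A   (applied A -> a)
  Step 22: b b b b b b b b a a A A  =>  b b b b b b b b a a a A   (applied A -> a)
  Step 23: b b b b b b b b a a a A  =>  b b b b b b b b a a a a   (applied A -> a)
Final yield: b b b b b b b b a a a a
Total rewrite steps: 23

23


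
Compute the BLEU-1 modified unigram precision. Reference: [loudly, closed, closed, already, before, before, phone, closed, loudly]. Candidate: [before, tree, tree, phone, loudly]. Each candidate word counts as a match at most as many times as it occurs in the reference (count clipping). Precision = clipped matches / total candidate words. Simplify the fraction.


Reference word counts: {'already': 1, 'before': 2, 'closed': 3, 'loudly': 2, 'phone': 1}
Checking each candidate word (with clipping):
  'before' -> in reference (ref count 2, used 1/2) -> match (matches: 1)
  'tree' -> not in reference -> no match (matches: 1)
  'tree' -> not in reference -> no match (matches: 1)
  'phone' -> in reference (ref count 1, used 1/1) -> match (matches: 2)
  'loudly' -> in reference (ref count 2, used 1/2) -> match (matches: 3)
Clipped matches: 3, Candidate length: 5
Precision = 3/5

3/5


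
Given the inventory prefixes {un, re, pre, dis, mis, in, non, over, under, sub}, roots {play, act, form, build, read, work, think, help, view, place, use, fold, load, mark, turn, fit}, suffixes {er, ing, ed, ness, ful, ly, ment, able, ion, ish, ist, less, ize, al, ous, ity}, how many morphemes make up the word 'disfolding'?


Segmenting 'disfolding' against the inventory:
  'dis' -> prefix (morpheme 1)
  'fold' -> root (morpheme 2)
  'ing' -> suffix (morpheme 3)
Total morphemes: 3

3


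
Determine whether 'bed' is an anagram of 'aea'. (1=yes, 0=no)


Sort characters of 'bed': 'bde'
Sort characters of 'aea': 'aae'
Sorted forms differ -> they are NOT anagrams
Result: 0

0


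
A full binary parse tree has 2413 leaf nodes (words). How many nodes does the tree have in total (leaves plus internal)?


Leaf nodes (terminals): 2413
Internal nodes = n - 1 = 2413 - 1 = 2412
Total = leaves + internal = 2413 + 2412 = 4825

4825


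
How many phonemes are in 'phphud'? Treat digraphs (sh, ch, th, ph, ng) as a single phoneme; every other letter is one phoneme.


Parsing 'phphud' greedily, digraphs first:
  'ph' -> digraph (1 consonant phoneme) (phonemes so far: 1)
  'ph' -> digraph (1 consonant phoneme) (phonemes so far: 2)
  'u' -> vowel phoneme (phonemes so far: 3)
  'd' -> consonant phoneme (phonemes so far: 4)
Total phonemes: 4

4


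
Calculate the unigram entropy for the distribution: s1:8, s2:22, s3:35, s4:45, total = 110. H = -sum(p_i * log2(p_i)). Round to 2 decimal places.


Computing entropy H = -sum(p_i * log2(p_i)):
  s1: p = 8/110 = 0.0727, -p*log2(p) = 0.2750
  s2: p = 22/110 = 0.2000, -p*log2(p) = 0.4644
  s3: p = 35/110 = 0.3182, -p*log2(p) = 0.5257
  s4: p = 45/110 = 0.4091, -p*log2(p) = 0.5275
H = sum of terms = 1.7926
Rounded to 2 decimals: 1.79

1.79
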